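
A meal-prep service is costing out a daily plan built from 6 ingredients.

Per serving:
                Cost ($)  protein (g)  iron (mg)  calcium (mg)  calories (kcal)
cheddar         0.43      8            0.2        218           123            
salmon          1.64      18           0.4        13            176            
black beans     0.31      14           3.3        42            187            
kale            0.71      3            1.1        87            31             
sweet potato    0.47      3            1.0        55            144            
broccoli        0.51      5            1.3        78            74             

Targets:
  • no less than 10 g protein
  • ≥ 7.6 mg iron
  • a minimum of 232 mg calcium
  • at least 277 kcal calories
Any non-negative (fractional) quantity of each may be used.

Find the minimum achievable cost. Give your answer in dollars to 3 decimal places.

Treat it as an LP. Let x1 = servings of cheddar, x2 = servings of salmon, x3 = servings of black beans, x4 = servings of kale, x5 = servings of sweet potato, x6 = servings of broccoli.
Minimise 0.43x1 + 1.64x2 + 0.31x3 + 0.71x4 + 0.47x5 + 0.51x6 s.t.:
  8x1 + 18x2 + 14x3 + 3x4 + 3x5 + 5x6 ≥ 10   (protein)
  0.2x1 + 0.4x2 + 3.3x3 + 1.1x4 + 1x5 + 1.3x6 ≥ 7.6   (iron)
  218x1 + 13x2 + 42x3 + 87x4 + 55x5 + 78x6 ≥ 232   (calcium)
  123x1 + 176x2 + 187x3 + 31x4 + 144x5 + 74x6 ≥ 277   (calories)
  x1, x2, x3, x4, x5, x6 ≥ 0.
The cheapest feasible vertex uses only cheddar, black beans; salmon, kale, sweet potato, broccoli are not used. Binding constraints: iron and calcium.
Solving gives x1 = 0.6278, x3 = 2.265.
Total cost: 0.43·0.6278 + 0.31·2.265 = 0.97210.

$0.972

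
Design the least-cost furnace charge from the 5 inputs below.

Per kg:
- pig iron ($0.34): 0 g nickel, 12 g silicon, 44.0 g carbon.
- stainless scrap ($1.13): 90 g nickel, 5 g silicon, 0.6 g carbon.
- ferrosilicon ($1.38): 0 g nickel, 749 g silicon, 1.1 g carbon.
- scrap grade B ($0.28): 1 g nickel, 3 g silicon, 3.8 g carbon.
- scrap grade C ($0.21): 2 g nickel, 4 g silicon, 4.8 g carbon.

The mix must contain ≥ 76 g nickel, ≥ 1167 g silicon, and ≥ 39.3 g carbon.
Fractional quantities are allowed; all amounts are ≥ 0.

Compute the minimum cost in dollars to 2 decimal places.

This is a linear program. Let x1 = kg of pig iron, x2 = kg of stainless scrap, x3 = kg of ferrosilicon, x4 = kg of scrap grade B, x5 = kg of scrap grade C.
min 0.34x1 + 1.13x2 + 1.38x3 + 0.28x4 + 0.21x5 s.t.:
  90x2 + 1x4 + 2x5 ≥ 76   (nickel)
  12x1 + 5x2 + 749x3 + 3x4 + 4x5 ≥ 1167   (silicon)
  44x1 + 0.6x2 + 1.1x3 + 3.8x4 + 4.8x5 ≥ 39.3   (carbon)
  x1, x2, x3, x4, x5 ≥ 0.
The optimal basis is {pig iron, stainless scrap, ferrosilicon}; scrap grade B, scrap grade C drop out. Binding constraints: nickel, silicon, carbon.
So pig iron = 0.8432 kg, stainless scrap = 0.8444 kg, ferrosilicon = 1.539 kg.
Hence cost = 0.34·0.8432 + 1.13·0.8444 + 1.38·1.539 = $3.3647.

$3.36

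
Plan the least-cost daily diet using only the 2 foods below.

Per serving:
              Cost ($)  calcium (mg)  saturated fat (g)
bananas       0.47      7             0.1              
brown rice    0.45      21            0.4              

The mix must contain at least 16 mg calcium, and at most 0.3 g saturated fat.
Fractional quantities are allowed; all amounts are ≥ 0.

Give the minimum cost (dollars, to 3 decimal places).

$0.389

Set it up as a linear program. Let x1 = servings of bananas, x2 = servings of brown rice.
Minimize 0.47x1 + 0.45x2 s.t.:
  7x1 + 21x2 ≥ 16   (calcium)
  0.1x1 + 0.4x2 ≤ 0.3   (saturated fat)
  x1, x2 ≥ 0.
Both inputs are positive at the optimum. Binding constraints: calcium and saturated fat.
Optimal quantities: bananas = 0.1429 servings, brown rice = 0.7143 servings.
Hence cost = 0.47·0.1429 + 0.45·0.7143 = $0.38860.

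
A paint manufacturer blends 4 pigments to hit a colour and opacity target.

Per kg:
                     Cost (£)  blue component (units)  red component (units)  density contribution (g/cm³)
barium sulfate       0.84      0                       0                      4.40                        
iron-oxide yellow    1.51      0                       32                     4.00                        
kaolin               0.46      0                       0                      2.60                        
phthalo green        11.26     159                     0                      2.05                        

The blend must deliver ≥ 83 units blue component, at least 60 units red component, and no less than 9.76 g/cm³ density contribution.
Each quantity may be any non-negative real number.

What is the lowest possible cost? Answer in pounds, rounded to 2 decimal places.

£8.92

This is a linear program. Let x1 = kg of barium sulfate, x2 = kg of iron-oxide yellow, x3 = kg of kaolin, x4 = kg of phthalo green.
min 0.84x1 + 1.51x2 + 0.46x3 + 11.26x4 s.t.:
  159x4 ≥ 83   (blue component)
  32x2 ≥ 60   (red component)
  4.4x1 + 4x2 + 2.6x3 + 2.05x4 ≥ 9.76   (density contribution)
  x1, x2, x3, x4 ≥ 0.
The cheapest feasible vertex uses only iron-oxide yellow, kaolin, phthalo green; barium sulfate is not used. Binding constraints: blue component, red component, density contribution.
Optimal quantities: iron-oxide yellow = 1.875 kg, kaolin = 0.4576 kg, phthalo green = 0.522 kg.
Cost = 1.51·1.875 + 0.46·0.4576 + 11.26·0.522 = 8.9195.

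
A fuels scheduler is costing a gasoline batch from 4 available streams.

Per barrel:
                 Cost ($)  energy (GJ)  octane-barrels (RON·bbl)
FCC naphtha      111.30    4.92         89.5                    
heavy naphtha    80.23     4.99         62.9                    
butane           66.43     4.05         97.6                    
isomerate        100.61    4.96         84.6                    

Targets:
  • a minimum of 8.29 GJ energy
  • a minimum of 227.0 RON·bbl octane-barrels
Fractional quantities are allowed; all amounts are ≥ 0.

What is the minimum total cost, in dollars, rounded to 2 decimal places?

Set it up as a linear program. Let x1 = barrels of FCC naphtha, x2 = barrels of heavy naphtha, x3 = barrels of butane, x4 = barrels of isomerate.
Minimize 111.3x1 + 80.23x2 + 66.43x3 + 100.61x4 with:
  4.92x1 + 4.99x2 + 4.05x3 + 4.96x4 ≥ 8.29   (energy)
  89.5x1 + 62.9x2 + 97.6x3 + 84.6x4 ≥ 227   (octane-barrels)
  x1, x2, x3, x4 ≥ 0.
The minimum-cost mix takes nothing from FCC naphtha, heavy naphtha, isomerate — only butane. Binding constraint: octane-barrels.
So butane = 2.3258 barrels.
Hence cost = 66.43·2.3258 = $154.5029.

$154.50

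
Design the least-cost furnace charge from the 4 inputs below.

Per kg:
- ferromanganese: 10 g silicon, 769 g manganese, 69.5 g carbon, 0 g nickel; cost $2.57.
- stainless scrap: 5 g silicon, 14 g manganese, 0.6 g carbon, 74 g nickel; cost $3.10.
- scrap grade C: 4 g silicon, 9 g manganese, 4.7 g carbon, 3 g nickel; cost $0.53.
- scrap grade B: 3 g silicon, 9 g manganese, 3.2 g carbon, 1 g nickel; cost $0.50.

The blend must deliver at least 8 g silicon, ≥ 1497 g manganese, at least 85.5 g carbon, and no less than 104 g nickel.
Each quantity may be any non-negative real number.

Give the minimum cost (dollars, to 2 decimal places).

$9.29

Let x1 = kg of ferromanganese, x2 = kg of stainless scrap, x3 = kg of scrap grade C, x4 = kg of scrap grade B.
min 2.57x1 + 3.1x2 + 0.53x3 + 0.5x4 subject to:
  10x1 + 5x2 + 4x3 + 3x4 ≥ 8   (silicon)
  769x1 + 14x2 + 9x3 + 9x4 ≥ 1497   (manganese)
  69.5x1 + 0.6x2 + 4.7x3 + 3.2x4 ≥ 85.5   (carbon)
  74x2 + 3x3 + 1x4 ≥ 104   (nickel)
  x1, x2, x3, x4 ≥ 0.
At the optimum only ferromanganese, stainless scrap are positive (scrap grade C, scrap grade B = 0). There the manganese and nickel constraints are tight.
Optimal quantities: ferromanganese = 1.921 kg, stainless scrap = 1.405 kg.
Objective = 2.57·1.921 + 3.1·1.405 = 9.2925.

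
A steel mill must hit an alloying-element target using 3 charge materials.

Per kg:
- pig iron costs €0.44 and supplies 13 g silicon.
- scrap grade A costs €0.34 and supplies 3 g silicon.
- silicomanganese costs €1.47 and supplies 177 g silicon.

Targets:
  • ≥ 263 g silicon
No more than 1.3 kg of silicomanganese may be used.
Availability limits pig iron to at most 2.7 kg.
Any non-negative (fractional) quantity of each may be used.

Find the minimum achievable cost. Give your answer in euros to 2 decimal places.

€3.02

This is a linear program. Let x1 = kg of pig iron, x2 = kg of scrap grade A, x3 = kg of silicomanganese.
min 0.44x1 + 0.34x2 + 1.47x3 with:
  13x1 + 3x2 + 177x3 ≥ 263   (silicon)
  x3 ≤ 1.3
  x1 ≤ 2.7
  x1, x2, x3 ≥ 0.
The cheapest feasible vertex uses only pig iron, silicomanganese; scrap grade A is not used. Binding constraints: silicon and the silicomanganese cap.
So pig iron = 2.531 kg, silicomanganese = 1.3 kg.
Hence cost = 0.44·2.531 + 1.47·1.3 = €3.0246.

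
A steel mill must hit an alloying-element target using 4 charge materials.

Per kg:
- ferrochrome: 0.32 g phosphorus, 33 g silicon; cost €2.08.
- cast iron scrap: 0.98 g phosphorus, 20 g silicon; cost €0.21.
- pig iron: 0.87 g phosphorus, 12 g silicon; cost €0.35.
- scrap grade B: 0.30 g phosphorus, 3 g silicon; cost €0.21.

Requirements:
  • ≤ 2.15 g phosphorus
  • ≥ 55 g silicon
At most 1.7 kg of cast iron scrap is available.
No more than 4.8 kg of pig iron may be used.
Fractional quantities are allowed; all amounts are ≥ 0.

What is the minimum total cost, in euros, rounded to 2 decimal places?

€1.53

Let x1 = kg of ferrochrome, x2 = kg of cast iron scrap, x3 = kg of pig iron, x4 = kg of scrap grade B.
Minimize 2.08x1 + 0.21x2 + 0.35x3 + 0.21x4 subject to:
  0.32x1 + 0.98x2 + 0.87x3 + 0.3x4 ≤ 2.15   (phosphorus)
  33x1 + 20x2 + 12x3 + 3x4 ≥ 55   (silicon)
  x2 ≤ 1.7
  x3 ≤ 4.8
  x1, x2, x3, x4 ≥ 0.
At the optimum only ferrochrome, cast iron scrap, pig iron are positive (scrap grade B = 0). Binding constraints: phosphorus, silicon, the cast iron scrap cap.
Optimal quantities: ferrochrome = 0.5011 kg, cast iron scrap = 1.7 kg, pig iron = 0.372 kg.
Cost = 2.08·0.5011 + 0.21·1.7 + 0.35·0.372 = 1.5295.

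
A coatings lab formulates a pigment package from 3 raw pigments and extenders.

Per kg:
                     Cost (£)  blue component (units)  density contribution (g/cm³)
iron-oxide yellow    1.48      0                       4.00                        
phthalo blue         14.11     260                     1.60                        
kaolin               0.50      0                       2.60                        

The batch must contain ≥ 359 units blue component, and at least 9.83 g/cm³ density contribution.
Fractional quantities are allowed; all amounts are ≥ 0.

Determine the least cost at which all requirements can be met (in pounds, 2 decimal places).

£20.95

Treat it as an LP. Let x1 = kg of iron-oxide yellow, x2 = kg of phthalo blue, x3 = kg of kaolin.
Minimize 1.48x1 + 14.11x2 + 0.5x3 s.t.:
  260x2 ≥ 359   (blue component)
  4x1 + 1.6x2 + 2.6x3 ≥ 9.83   (density contribution)
  x1, x2, x3 ≥ 0.
At the optimum only phthalo blue, kaolin are positive (iron-oxide yellow = 0). The blue component and density contribution requirements are met with equality.
That vertex is x2 = 1.381, x3 = 2.931.
Cost = 14.11·1.381 + 0.5·2.931 = 20.9514.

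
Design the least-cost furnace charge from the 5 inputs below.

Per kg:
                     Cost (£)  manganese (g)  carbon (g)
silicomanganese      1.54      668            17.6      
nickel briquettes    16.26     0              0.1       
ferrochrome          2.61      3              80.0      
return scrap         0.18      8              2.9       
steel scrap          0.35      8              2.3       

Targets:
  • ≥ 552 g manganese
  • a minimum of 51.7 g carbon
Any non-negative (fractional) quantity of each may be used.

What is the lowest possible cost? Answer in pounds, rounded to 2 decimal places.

Set it up as a linear program. Let x1 = kg of silicomanganese, x2 = kg of nickel briquettes, x3 = kg of ferrochrome, x4 = kg of return scrap, x5 = kg of steel scrap.
Minimise 1.54x1 + 16.26x2 + 2.61x3 + 0.18x4 + 0.35x5 with:
  668x1 + 3x3 + 8x4 + 8x5 ≥ 552   (manganese)
  17.6x1 + 0.1x2 + 80x3 + 2.9x4 + 2.3x5 ≥ 51.7   (carbon)
  x1, x2, x3, x4, x5 ≥ 0.
The cheapest feasible vertex uses only silicomanganese, ferrochrome; nickel briquettes, return scrap, steel scrap are not used. There the manganese and carbon constraints are tight.
Optimal quantities: silicomanganese = 0.8243 kg, ferrochrome = 0.4649 kg.
Hence cost = 1.54·0.8243 + 2.61·0.4649 = £2.4828.

£2.48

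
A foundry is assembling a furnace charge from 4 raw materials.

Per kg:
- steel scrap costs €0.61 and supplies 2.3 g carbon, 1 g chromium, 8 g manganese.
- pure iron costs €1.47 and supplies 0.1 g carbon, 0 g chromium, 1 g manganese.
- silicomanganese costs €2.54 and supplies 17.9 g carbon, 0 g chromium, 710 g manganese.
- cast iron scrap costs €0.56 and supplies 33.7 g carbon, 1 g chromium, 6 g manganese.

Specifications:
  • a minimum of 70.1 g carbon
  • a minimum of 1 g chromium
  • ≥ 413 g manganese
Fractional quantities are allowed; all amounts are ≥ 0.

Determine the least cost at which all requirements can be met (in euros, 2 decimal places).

€2.44

Let x1 = kg of steel scrap, x2 = kg of pure iron, x3 = kg of silicomanganese, x4 = kg of cast iron scrap.
min 0.61x1 + 1.47x2 + 2.54x3 + 0.56x4 s.t.:
  2.3x1 + 0.1x2 + 17.9x3 + 33.7x4 ≥ 70.1   (carbon)
  1x1 + 1x4 ≥ 1   (chromium)
  8x1 + 1x2 + 710x3 + 6x4 ≥ 413   (manganese)
  x1, x2, x3, x4 ≥ 0.
The minimum-cost mix takes nothing from steel scrap, pure iron — only silicomanganese, cast iron scrap. Binding constraints: carbon and manganese.
Optimal quantities: silicomanganese = 0.5667 kg, cast iron scrap = 1.779 kg.
Hence cost = 2.54·0.5667 + 0.56·1.779 = €2.4357.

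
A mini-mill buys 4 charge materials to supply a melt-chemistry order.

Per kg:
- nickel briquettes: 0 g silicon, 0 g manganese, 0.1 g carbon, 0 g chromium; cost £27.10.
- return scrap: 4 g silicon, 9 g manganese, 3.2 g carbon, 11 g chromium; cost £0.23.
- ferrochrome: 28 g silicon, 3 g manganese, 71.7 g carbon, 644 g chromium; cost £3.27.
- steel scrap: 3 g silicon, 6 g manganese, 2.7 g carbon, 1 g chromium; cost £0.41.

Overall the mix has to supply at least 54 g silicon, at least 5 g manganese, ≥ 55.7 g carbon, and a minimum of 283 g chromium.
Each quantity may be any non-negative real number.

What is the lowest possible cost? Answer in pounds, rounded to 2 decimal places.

£3.53

Treat it as an LP. Let x1 = kg of nickel briquettes, x2 = kg of return scrap, x3 = kg of ferrochrome, x4 = kg of steel scrap.
Minimize 27.1x1 + 0.23x2 + 3.27x3 + 0.41x4 s.t.:
  4x2 + 28x3 + 3x4 ≥ 54   (silicon)
  9x2 + 3x3 + 6x4 ≥ 5   (manganese)
  0.1x1 + 3.2x2 + 71.7x3 + 2.7x4 ≥ 55.7   (carbon)
  11x2 + 644x3 + 1x4 ≥ 283   (chromium)
  x1, x2, x3, x4 ≥ 0.
The minimum-cost mix takes nothing from nickel briquettes, steel scrap — only return scrap, ferrochrome. There the silicon and carbon constraints are tight.
Solving gives x2 = 11.73, x3 = 0.2535.
Total cost: 0.23·11.73 + 3.27·0.2535 = 3.5268.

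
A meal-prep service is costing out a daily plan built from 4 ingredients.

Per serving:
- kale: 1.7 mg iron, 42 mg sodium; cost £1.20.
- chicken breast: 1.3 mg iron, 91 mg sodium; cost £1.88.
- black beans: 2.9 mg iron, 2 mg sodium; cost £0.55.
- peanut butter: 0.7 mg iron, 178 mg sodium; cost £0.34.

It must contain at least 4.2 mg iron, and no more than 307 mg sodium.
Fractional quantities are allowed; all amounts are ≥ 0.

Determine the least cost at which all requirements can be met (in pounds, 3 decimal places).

£0.797

Set it up as a linear program. Let x1 = servings of kale, x2 = servings of chicken breast, x3 = servings of black beans, x4 = servings of peanut butter.
Minimize 1.2x1 + 1.88x2 + 0.55x3 + 0.34x4 subject to:
  1.7x1 + 1.3x2 + 2.9x3 + 0.7x4 ≥ 4.2   (iron)
  42x1 + 91x2 + 2x3 + 178x4 ≤ 307   (sodium)
  x1, x2, x3, x4 ≥ 0.
The optimal basis is {black beans}; kale, chicken breast, peanut butter drop out. There the iron constraint is tight.
That vertex is x3 = 1.4483.
Objective = 0.55·1.4483 = 0.79657.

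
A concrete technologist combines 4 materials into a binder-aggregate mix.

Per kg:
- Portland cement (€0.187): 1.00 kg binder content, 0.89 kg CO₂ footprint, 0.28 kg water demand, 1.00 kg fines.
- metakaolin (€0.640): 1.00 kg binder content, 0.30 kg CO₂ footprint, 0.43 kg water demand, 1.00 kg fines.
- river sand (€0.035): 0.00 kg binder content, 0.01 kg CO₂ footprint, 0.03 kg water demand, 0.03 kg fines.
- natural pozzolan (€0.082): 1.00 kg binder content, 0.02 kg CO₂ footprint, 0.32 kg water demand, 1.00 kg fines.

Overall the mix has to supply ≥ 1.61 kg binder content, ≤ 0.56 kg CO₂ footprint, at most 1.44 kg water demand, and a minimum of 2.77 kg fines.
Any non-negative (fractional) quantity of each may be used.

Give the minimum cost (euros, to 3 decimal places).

€0.227

This is a linear program. Let x1 = kg of Portland cement, x2 = kg of metakaolin, x3 = kg of river sand, x4 = kg of natural pozzolan.
Minimise 0.187x1 + 0.64x2 + 0.035x3 + 0.082x4 s.t.:
  1x1 + 1x2 + 1x4 ≥ 1.61   (binder content)
  0.89x1 + 0.3x2 + 0.01x3 + 0.02x4 ≤ 0.56   (CO₂ footprint)
  0.28x1 + 0.43x2 + 0.03x3 + 0.32x4 ≤ 1.44   (water demand)
  1x1 + 1x2 + 0.03x3 + 1x4 ≥ 2.77   (fines)
  x1, x2, x3, x4 ≥ 0.
The minimum-cost mix takes nothing from Portland cement, metakaolin, river sand — only natural pozzolan. There the fines constraint is tight.
Optimal quantities: natural pozzolan = 2.77 kg.
Objective = 0.082·2.77 = 0.22714.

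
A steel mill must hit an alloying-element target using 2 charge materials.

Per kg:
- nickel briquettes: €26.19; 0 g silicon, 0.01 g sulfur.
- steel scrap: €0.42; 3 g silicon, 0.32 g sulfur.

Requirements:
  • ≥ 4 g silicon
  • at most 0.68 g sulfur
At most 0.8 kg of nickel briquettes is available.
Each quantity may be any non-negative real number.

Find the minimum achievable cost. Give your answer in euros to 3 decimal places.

Set it up as a linear program. Let x1 = kg of nickel briquettes, x2 = kg of steel scrap.
Minimize 26.19x1 + 0.42x2 subject to:
  3x2 ≥ 4   (silicon)
  0.01x1 + 0.32x2 ≤ 0.68   (sulfur)
  x1 ≤ 0.8
  x1, x2 ≥ 0.
The minimum-cost mix takes nothing from nickel briquettes — only steel scrap. There the silicon constraint is tight.
Solving gives x2 = 1.333.
Hence cost = 0.42·1.333 = €0.55986.

€0.560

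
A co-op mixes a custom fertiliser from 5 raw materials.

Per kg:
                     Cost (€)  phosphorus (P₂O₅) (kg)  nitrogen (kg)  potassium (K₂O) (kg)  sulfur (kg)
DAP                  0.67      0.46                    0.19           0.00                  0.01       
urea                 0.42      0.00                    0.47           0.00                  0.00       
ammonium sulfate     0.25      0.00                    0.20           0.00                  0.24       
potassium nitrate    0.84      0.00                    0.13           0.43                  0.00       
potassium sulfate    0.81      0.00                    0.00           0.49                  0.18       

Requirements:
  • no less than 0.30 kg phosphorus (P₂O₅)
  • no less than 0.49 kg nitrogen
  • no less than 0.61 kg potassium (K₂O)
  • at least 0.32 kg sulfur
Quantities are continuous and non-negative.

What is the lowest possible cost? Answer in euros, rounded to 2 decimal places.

Let x1 = kg of DAP, x2 = kg of urea, x3 = kg of ammonium sulfate, x4 = kg of potassium nitrate, x5 = kg of potassium sulfate.
Minimise 0.67x1 + 0.42x2 + 0.25x3 + 0.84x4 + 0.81x5 s.t.:
  0.46x1 ≥ 0.3   (phosphorus (P₂O₅))
  0.19x1 + 0.47x2 + 0.2x3 + 0.13x4 ≥ 0.49   (nitrogen)
  0.43x4 + 0.49x5 ≥ 0.61   (potassium (K₂O))
  0.01x1 + 0.24x3 + 0.18x5 ≥ 0.32   (sulfur)
  x1, x2, x3, x4, x5 ≥ 0.
The minimum-cost mix takes nothing from potassium nitrate — only DAP, urea, ammonium sulfate, potassium sulfate. The phosphorus (P₂O₅), nitrogen, potassium (K₂O), sulfur requirements are met with equality.
That vertex is x1 = 0.6522, x2 = 0.6204, x3 = 0.3725, x5 = 1.245.
Total cost: 0.67·0.6522 + 0.42·0.6204 + 0.25·0.3725 + 0.81·1.245 = 1.7991.

€1.80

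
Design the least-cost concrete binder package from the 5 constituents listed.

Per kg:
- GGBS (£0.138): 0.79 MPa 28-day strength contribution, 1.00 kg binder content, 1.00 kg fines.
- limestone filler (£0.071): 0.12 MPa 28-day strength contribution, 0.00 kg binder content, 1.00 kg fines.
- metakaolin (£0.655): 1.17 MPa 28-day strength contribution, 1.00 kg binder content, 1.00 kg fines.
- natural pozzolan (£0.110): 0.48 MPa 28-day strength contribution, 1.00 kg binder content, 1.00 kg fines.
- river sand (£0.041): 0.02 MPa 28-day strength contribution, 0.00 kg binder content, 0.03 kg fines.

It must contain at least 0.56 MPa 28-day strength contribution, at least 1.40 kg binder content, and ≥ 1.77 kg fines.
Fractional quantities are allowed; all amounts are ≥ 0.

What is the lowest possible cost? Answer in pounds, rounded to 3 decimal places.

This is a linear program. Let x1 = kg of GGBS, x2 = kg of limestone filler, x3 = kg of metakaolin, x4 = kg of natural pozzolan, x5 = kg of river sand.
Minimise 0.138x1 + 0.071x2 + 0.655x3 + 0.11x4 + 0.041x5 with:
  0.79x1 + 0.12x2 + 1.17x3 + 0.48x4 + 0.02x5 ≥ 0.56   (28-day strength contribution)
  1x1 + 1x3 + 1x4 ≥ 1.4   (binder content)
  1x1 + 1x2 + 1x3 + 1x4 + 0.03x5 ≥ 1.77   (fines)
  x1, x2, x3, x4, x5 ≥ 0.
The minimum-cost mix takes nothing from GGBS, metakaolin, river sand — only limestone filler, natural pozzolan. The binder content and fines requirements are met with equality.
Solving gives x2 = 0.37, x4 = 1.4.
Total cost: 0.071·0.37 + 0.11·1.4 = 0.18027.

£0.180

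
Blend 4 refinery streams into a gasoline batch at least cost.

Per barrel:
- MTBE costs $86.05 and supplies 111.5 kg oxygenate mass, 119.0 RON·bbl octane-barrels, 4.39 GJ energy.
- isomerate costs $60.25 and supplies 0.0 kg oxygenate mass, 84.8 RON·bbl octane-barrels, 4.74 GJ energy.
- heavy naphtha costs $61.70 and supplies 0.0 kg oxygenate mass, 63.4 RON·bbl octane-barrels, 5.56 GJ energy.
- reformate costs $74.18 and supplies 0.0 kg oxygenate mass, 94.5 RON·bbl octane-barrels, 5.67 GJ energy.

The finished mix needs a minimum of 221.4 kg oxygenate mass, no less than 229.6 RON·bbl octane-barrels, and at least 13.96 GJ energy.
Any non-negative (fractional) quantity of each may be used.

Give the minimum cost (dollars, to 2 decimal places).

Set it up as a linear program. Let x1 = barrels of MTBE, x2 = barrels of isomerate, x3 = barrels of heavy naphtha, x4 = barrels of reformate.
Minimize 86.05x1 + 60.25x2 + 61.7x3 + 74.18x4 s.t.:
  111.5x1 ≥ 221.4   (oxygenate mass)
  119x1 + 84.8x2 + 63.4x3 + 94.5x4 ≥ 229.6   (octane-barrels)
  4.39x1 + 4.74x2 + 5.56x3 + 5.67x4 ≥ 13.96   (energy)
  x1, x2, x3, x4 ≥ 0.
The cheapest feasible vertex uses only MTBE, heavy naphtha; isomerate, reformate are not used. Binding constraints: oxygenate mass and energy.
That vertex is x1 = 1.9857, x3 = 0.94298.
Objective = 86.05·1.9857 + 61.7·0.94298 = 229.0514.

$229.05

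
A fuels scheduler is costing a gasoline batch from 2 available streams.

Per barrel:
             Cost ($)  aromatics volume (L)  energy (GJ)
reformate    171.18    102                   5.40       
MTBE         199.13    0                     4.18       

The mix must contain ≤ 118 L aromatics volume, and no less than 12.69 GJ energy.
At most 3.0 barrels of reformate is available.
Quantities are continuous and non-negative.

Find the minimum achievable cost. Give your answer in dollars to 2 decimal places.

Let x1 = barrels of reformate, x2 = barrels of MTBE.
Minimize 171.18x1 + 199.13x2 s.t.:
  102x1 ≤ 118   (aromatics volume)
  5.4x1 + 4.18x2 ≥ 12.69   (energy)
  x1 ≤ 3
  x1, x2 ≥ 0.
Both inputs are positive at the optimum. There the aromatics volume and energy constraints are tight.
Solving gives x1 = 1.156863, x2 = 1.541373.
Cost = 171.18·1.156863 + 199.13·1.541373 = 504.9654.

$504.97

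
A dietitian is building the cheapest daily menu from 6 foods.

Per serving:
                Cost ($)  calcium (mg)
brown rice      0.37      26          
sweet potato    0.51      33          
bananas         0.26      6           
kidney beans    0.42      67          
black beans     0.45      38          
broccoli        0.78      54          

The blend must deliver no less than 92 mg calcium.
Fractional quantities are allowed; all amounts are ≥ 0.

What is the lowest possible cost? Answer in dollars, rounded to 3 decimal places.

Let x1 = servings of brown rice, x2 = servings of sweet potato, x3 = servings of bananas, x4 = servings of kidney beans, x5 = servings of black beans, x6 = servings of broccoli.
Minimise 0.37x1 + 0.51x2 + 0.26x3 + 0.42x4 + 0.45x5 + 0.78x6 with:
  26x1 + 33x2 + 6x3 + 67x4 + 38x5 + 54x6 ≥ 92   (calcium)
  x1, x2, x3, x4, x5, x6 ≥ 0.
The cheapest feasible vertex uses only kidney beans; brown rice, sweet potato, bananas, black beans, broccoli are not used. There the calcium constraint is tight.
That vertex is x4 = 1.373.
Cost = 0.42·1.373 = 0.57666.

$0.577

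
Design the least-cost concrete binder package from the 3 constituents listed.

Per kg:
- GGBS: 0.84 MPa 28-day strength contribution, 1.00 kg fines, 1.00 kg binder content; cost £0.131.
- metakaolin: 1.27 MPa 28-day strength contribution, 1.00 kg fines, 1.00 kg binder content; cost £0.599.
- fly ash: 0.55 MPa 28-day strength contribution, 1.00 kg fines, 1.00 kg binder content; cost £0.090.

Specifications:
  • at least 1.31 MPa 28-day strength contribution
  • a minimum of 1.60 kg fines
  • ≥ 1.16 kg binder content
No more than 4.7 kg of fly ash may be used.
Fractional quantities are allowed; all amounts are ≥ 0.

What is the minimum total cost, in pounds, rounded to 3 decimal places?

£0.205

Treat it as an LP. Let x1 = kg of GGBS, x2 = kg of metakaolin, x3 = kg of fly ash.
Minimize 0.131x1 + 0.599x2 + 0.09x3 subject to:
  0.84x1 + 1.27x2 + 0.55x3 ≥ 1.31   (28-day strength contribution)
  1x1 + 1x2 + 1x3 ≥ 1.6   (fines)
  1x1 + 1x2 + 1x3 ≥ 1.16   (binder content)
  x3 ≤ 4.7
  x1, x2, x3 ≥ 0.
The minimum-cost mix takes nothing from metakaolin — only GGBS, fly ash. Binding constraints: 28-day strength contribution and fines.
Optimal quantities: GGBS = 1.483 kg, fly ash = 0.1172 kg.
Hence cost = 0.131·1.483 + 0.09·0.1172 = £0.20482.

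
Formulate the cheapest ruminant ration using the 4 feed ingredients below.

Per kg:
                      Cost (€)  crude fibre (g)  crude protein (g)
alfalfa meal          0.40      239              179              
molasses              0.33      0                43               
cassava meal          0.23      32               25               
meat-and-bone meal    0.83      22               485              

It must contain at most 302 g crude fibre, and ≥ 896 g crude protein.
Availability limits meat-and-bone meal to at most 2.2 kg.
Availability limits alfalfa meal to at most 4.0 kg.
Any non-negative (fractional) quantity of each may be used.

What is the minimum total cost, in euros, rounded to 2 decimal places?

€1.53

Treat it as an LP. Let x1 = kg of alfalfa meal, x2 = kg of molasses, x3 = kg of cassava meal, x4 = kg of meat-and-bone meal.
Minimise 0.4x1 + 0.33x2 + 0.23x3 + 0.83x4 s.t.:
  239x1 + 32x3 + 22x4 ≤ 302   (crude fibre)
  179x1 + 43x2 + 25x3 + 485x4 ≥ 896   (crude protein)
  x4 ≤ 2.2
  x1 ≤ 4
  x1, x2, x3, x4 ≥ 0.
The minimum-cost mix takes nothing from alfalfa meal, molasses, cassava meal — only meat-and-bone meal. The crude protein requirement is met with equality.
So meat-and-bone meal = 1.847 kg.
Cost = 0.83·1.847 = 1.5330.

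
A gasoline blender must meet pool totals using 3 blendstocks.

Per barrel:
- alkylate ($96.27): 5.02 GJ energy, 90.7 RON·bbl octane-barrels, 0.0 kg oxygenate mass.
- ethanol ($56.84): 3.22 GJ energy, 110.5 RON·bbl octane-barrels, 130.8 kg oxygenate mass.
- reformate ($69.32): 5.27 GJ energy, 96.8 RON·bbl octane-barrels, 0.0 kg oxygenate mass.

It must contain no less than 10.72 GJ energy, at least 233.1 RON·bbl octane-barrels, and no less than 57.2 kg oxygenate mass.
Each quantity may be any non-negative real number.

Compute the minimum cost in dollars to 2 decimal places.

Let x1 = barrels of alkylate, x2 = barrels of ethanol, x3 = barrels of reformate.
Minimise 96.27x1 + 56.84x2 + 69.32x3 subject to:
  5.02x1 + 3.22x2 + 5.27x3 ≥ 10.72   (energy)
  90.7x1 + 110.5x2 + 96.8x3 ≥ 233.1   (octane-barrels)
  130.8x2 ≥ 57.2   (oxygenate mass)
  x1, x2, x3 ≥ 0.
The minimum-cost mix takes nothing from alkylate — only ethanol, reformate. The energy and octane-barrels requirements are met with equality.
Solving gives x2 = 0.70478, x3 = 1.60353.
Total cost: 56.84·0.70478 + 69.32·1.60353 = 151.2164.

$151.22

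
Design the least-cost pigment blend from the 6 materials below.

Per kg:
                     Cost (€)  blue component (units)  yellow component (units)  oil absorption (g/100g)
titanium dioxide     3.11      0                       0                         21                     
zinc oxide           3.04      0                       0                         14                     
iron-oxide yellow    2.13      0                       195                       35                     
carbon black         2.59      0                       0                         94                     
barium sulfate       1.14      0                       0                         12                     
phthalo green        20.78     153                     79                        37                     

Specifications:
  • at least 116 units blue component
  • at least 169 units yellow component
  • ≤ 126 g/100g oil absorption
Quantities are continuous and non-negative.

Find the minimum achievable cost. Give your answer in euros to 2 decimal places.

€16.95

Treat it as an LP. Let x1 = kg of titanium dioxide, x2 = kg of zinc oxide, x3 = kg of iron-oxide yellow, x4 = kg of carbon black, x5 = kg of barium sulfate, x6 = kg of phthalo green.
min 3.11x1 + 3.04x2 + 2.13x3 + 2.59x4 + 1.14x5 + 20.78x6 with:
  153x6 ≥ 116   (blue component)
  195x3 + 79x6 ≥ 169   (yellow component)
  21x1 + 14x2 + 35x3 + 94x4 + 12x5 + 37x6 ≤ 126   (oil absorption)
  x1, x2, x3, x4, x5, x6 ≥ 0.
The cheapest feasible vertex uses only iron-oxide yellow, phthalo green; titanium dioxide, zinc oxide, carbon black, barium sulfate are not used. There the blue component and yellow component constraints are tight.
So iron-oxide yellow = 0.5595 kg, phthalo green = 0.7582 kg.
Total cost: 2.13·0.5595 + 20.78·0.7582 = 16.9471.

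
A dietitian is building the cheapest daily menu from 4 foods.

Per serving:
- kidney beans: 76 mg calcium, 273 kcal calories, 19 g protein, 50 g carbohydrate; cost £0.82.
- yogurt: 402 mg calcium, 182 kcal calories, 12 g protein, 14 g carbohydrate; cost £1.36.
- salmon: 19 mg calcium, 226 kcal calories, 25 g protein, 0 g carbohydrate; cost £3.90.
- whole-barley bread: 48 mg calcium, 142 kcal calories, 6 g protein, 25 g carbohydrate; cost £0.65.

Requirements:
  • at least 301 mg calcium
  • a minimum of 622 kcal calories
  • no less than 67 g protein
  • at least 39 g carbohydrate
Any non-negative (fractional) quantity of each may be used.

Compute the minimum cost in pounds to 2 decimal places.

£2.97

Set it up as a linear program. Let x1 = servings of kidney beans, x2 = servings of yogurt, x3 = servings of salmon, x4 = servings of whole-barley bread.
min 0.82x1 + 1.36x2 + 3.9x3 + 0.65x4 s.t.:
  76x1 + 402x2 + 19x3 + 48x4 ≥ 301   (calcium)
  273x1 + 182x2 + 226x3 + 142x4 ≥ 622   (calories)
  19x1 + 12x2 + 25x3 + 6x4 ≥ 67   (protein)
  50x1 + 14x2 + 25x4 ≥ 39   (carbohydrate)
  x1, x2, x3, x4 ≥ 0.
At the optimum only kidney beans, yogurt are positive (salmon, whole-barley bread = 0). Binding constraints: calcium and protein.
That vertex is x1 = 3.467, x2 = 0.09322.
Total cost: 0.82·3.467 + 1.36·0.09322 = 2.9697.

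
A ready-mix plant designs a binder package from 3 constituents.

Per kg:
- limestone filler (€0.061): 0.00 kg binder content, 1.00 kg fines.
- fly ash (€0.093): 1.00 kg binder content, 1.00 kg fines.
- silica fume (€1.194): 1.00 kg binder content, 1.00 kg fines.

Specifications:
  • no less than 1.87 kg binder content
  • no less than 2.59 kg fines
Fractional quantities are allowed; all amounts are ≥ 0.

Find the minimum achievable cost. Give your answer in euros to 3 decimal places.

€0.218

Let x1 = kg of limestone filler, x2 = kg of fly ash, x3 = kg of silica fume.
min 0.061x1 + 0.093x2 + 1.194x3 with:
  1x2 + 1x3 ≥ 1.87   (binder content)
  1x1 + 1x2 + 1x3 ≥ 2.59   (fines)
  x1, x2, x3 ≥ 0.
The cheapest feasible vertex uses only limestone filler, fly ash; silica fume is not used. The binder content and fines requirements are met with equality.
Solving gives x1 = 0.72, x2 = 1.87.
Cost = 0.061·0.72 + 0.093·1.87 = 0.21783.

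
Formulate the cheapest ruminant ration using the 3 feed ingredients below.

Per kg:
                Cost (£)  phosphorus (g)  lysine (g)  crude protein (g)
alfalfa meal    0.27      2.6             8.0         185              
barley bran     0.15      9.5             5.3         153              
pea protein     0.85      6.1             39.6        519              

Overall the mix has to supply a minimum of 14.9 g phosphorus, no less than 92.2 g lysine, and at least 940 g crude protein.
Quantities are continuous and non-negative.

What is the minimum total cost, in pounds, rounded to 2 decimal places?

Set it up as a linear program. Let x1 = kg of alfalfa meal, x2 = kg of barley bran, x3 = kg of pea protein.
Minimize 0.27x1 + 0.15x2 + 0.85x3 s.t.:
  2.6x1 + 9.5x2 + 6.1x3 ≥ 14.9   (phosphorus)
  8x1 + 5.3x2 + 39.6x3 ≥ 92.2   (lysine)
  185x1 + 153x2 + 519x3 ≥ 940   (crude protein)
  x1, x2, x3 ≥ 0.
The minimum-cost mix takes nothing from alfalfa meal — only barley bran, pea protein. The phosphorus and lysine requirements are met with equality.
That vertex is x2 = 0.08032, x3 = 2.318.
Hence cost = 0.15·0.08032 + 0.85·2.318 = £1.9823.

£1.98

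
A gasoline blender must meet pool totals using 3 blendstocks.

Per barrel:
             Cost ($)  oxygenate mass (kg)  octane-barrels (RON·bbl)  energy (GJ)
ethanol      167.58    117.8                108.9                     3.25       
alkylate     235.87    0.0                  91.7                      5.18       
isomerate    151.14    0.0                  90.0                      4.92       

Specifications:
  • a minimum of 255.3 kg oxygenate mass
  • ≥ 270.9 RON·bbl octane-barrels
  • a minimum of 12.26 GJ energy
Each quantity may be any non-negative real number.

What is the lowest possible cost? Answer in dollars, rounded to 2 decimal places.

Let x1 = barrels of ethanol, x2 = barrels of alkylate, x3 = barrels of isomerate.
Minimize 167.58x1 + 235.87x2 + 151.14x3 s.t.:
  117.8x1 ≥ 255.3   (oxygenate mass)
  108.9x1 + 91.7x2 + 90x3 ≥ 270.9   (octane-barrels)
  3.25x1 + 5.18x2 + 4.92x3 ≥ 12.26   (energy)
  x1, x2, x3 ≥ 0.
The optimal basis is {ethanol, isomerate}; alkylate drops out. There the oxygenate mass and energy constraints are tight.
So ethanol = 2.1672 barrels, isomerate = 1.0603 barrels.
Objective = 167.58·2.1672 + 151.14·1.0603 = 523.4331.

$523.43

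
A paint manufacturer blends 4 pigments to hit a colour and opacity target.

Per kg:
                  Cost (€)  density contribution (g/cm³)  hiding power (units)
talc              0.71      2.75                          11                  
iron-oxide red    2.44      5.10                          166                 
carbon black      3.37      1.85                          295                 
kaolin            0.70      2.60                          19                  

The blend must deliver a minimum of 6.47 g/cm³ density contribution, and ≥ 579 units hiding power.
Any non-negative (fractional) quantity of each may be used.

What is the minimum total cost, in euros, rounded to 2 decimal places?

€6.99

This is a linear program. Let x1 = kg of talc, x2 = kg of iron-oxide red, x3 = kg of carbon black, x4 = kg of kaolin.
Minimize 0.71x1 + 2.44x2 + 3.37x3 + 0.7x4 subject to:
  2.75x1 + 5.1x2 + 1.85x3 + 2.6x4 ≥ 6.47   (density contribution)
  11x1 + 166x2 + 295x3 + 19x4 ≥ 579   (hiding power)
  x1, x2, x3, x4 ≥ 0.
The optimal basis is {iron-oxide red, carbon black}; talc, kaolin drop out. There the density contribution and hiding power constraints are tight.
That vertex is x2 = 0.6994, x3 = 1.569.
Total cost: 2.44·0.6994 + 3.37·1.569 = 6.9941.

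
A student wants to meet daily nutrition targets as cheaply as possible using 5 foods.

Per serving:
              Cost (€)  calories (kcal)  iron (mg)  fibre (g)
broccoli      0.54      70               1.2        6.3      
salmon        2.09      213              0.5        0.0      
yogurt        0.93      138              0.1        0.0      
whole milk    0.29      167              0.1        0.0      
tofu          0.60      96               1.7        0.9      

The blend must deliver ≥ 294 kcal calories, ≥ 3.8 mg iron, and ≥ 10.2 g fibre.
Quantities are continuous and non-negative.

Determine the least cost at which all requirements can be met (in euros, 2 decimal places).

Let x1 = servings of broccoli, x2 = servings of salmon, x3 = servings of yogurt, x4 = servings of whole milk, x5 = servings of tofu.
Minimise 0.54x1 + 2.09x2 + 0.93x3 + 0.29x4 + 0.6x5 with:
  70x1 + 213x2 + 138x3 + 167x4 + 96x5 ≥ 294   (calories)
  1.2x1 + 0.5x2 + 0.1x3 + 0.1x4 + 1.7x5 ≥ 3.8   (iron)
  6.3x1 + 0.9x5 ≥ 10.2   (fibre)
  x1, x2, x3, x4, x5 ≥ 0.
The optimal basis is {broccoli, whole milk, tofu}; salmon, yogurt drop out. Binding constraints: calories, iron, fibre.
Solving gives x1 = 1.45, x4 = 0.4721, x5 = 1.184.
Cost = 0.54·1.45 + 0.29·0.4721 + 0.6·1.184 = 1.6303.

€1.63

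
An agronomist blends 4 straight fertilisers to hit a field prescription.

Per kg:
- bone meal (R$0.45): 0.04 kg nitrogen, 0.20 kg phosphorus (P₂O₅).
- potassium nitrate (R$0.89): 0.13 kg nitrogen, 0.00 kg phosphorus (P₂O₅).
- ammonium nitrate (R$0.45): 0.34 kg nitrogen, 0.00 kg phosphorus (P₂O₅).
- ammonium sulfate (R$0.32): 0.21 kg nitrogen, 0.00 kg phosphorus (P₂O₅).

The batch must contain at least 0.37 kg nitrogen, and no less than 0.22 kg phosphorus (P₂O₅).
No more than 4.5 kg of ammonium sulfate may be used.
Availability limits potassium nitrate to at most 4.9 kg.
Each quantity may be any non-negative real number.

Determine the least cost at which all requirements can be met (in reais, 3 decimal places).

R$0.926

Set it up as a linear program. Let x1 = kg of bone meal, x2 = kg of potassium nitrate, x3 = kg of ammonium nitrate, x4 = kg of ammonium sulfate.
Minimize 0.45x1 + 0.89x2 + 0.45x3 + 0.32x4 s.t.:
  0.04x1 + 0.13x2 + 0.34x3 + 0.21x4 ≥ 0.37   (nitrogen)
  0.2x1 ≥ 0.22   (phosphorus (P₂O₅))
  x4 ≤ 4.5
  x2 ≤ 4.9
  x1, x2, x3, x4 ≥ 0.
The cheapest feasible vertex uses only bone meal, ammonium nitrate; potassium nitrate, ammonium sulfate are not used. Binding constraints: nitrogen and phosphorus (P₂O₅).
So bone meal = 1.1 kg, ammonium nitrate = 0.9588 kg.
Hence cost = 0.45·1.1 + 0.45·0.9588 = R$0.92646.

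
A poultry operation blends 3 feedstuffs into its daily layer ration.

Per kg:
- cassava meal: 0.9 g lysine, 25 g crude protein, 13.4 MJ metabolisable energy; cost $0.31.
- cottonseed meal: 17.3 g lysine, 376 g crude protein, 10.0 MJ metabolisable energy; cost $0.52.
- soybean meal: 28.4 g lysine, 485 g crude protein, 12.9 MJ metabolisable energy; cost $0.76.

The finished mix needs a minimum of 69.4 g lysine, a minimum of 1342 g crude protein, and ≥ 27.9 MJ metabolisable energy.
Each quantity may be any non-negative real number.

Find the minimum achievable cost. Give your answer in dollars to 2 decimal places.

Let x1 = kg of cassava meal, x2 = kg of cottonseed meal, x3 = kg of soybean meal.
Minimize 0.31x1 + 0.52x2 + 0.76x3 s.t.:
  0.9x1 + 17.3x2 + 28.4x3 ≥ 69.4   (lysine)
  25x1 + 376x2 + 485x3 ≥ 1342   (crude protein)
  13.4x1 + 10x2 + 12.9x3 ≥ 27.9   (metabolisable energy)
  x1, x2, x3 ≥ 0.
The cheapest feasible vertex uses only cottonseed meal, soybean meal; cassava meal is not used. There the lysine and crude protein constraints are tight.
So cottonseed meal = 1.947 kg, soybean meal = 1.258 kg.
Total cost: 0.52·1.947 + 0.76·1.258 = 1.9685.

$1.97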